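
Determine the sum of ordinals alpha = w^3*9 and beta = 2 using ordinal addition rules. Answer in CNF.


Ordinal addition w^3*9 + 2:
Leading exponent of alpha (3) > leading exponent of beta (0).
Since alpha's term has higher exponent than beta's leading term,
the sum is simply alpha followed by beta.
Result = w^3*9 + 2

w^3*9 + 2


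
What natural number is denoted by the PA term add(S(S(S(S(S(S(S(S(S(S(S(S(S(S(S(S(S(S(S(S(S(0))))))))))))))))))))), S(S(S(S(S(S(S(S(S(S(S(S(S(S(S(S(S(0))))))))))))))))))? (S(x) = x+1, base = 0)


add(S^21(0), S^17(0)):
S^21(0) = 21
S^17(0) = 17
21 + 17 = 38

38


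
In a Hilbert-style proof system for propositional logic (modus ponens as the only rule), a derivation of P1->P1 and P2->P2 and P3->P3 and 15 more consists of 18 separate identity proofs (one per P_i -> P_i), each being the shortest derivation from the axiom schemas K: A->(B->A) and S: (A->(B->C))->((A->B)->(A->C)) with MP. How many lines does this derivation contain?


The shortest proof of A->A from K and S in the Hilbert calculus has exactly 5 lines:
(1) K instance A->((A->A)->A), (2) S instance, (3) MP on 1,2, (4) K instance A->(A->A), (5) MP on 3,4.
For 18 independent identities: 18 * 5 = 90 lines total.

90


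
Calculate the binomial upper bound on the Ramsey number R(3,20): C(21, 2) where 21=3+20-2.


R(3,20) <= C(3+20-2, 3-1) = C(21, 2)
C(21, 2) = 21! / (2! * 19!)
= 210

210


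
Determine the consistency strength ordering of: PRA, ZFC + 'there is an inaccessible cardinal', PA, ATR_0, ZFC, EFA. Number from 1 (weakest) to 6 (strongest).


Ordering by consistency strength:
1. EFA
2. PRA
3. PA
4. ATR_0
5. ZFC
6. ZFC + 'there is an inaccessible cardinal'


PRA=2, ZFC + 'there is an inaccessible cardinal'=6, PA=3, ATR_0=4, ZFC=5, EFA=1


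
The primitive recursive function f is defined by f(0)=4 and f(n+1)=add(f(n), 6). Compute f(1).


f(0) = 4
f(1) = add(f(0), 6) = add(4, 6) = 10


10


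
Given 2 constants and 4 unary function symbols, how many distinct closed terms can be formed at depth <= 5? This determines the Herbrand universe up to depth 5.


Herbrand terms by depth:
Depth 0: 2 constants
Depth 1: 8 new terms (running total: 10)
Depth 2: 32 new terms (running total: 42)
Depth 3: 128 new terms (running total: 170)
Depth 4: 512 new terms (running total: 682)
Depth 5: 2048 new terms (running total: 2730)
Total distinct ground terms = 2730

2730


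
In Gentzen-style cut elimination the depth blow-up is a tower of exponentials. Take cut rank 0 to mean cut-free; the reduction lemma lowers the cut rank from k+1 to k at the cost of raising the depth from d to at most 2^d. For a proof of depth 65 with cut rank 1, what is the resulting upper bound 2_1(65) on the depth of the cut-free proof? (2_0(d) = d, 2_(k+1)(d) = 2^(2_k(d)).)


Each rank reduction sends depth d to at most 2^d; cut rank r needs r reductions.
2_0(65) = 65
2_1(65) = 2^65 = 36893488147419103232
Cut-free depth bound = 36893488147419103232

36893488147419103232


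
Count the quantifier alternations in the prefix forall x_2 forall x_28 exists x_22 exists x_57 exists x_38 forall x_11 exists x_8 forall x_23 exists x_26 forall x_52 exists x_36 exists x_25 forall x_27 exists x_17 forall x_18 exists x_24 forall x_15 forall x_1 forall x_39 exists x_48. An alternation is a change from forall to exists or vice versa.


Walk the prefix and count type changes:
  position 1: forall -> forall
  position 2: forall -> exists <-- alternation
  position 3: exists -> exists
  position 4: exists -> exists
  position 5: exists -> forall <-- alternation
  position 6: forall -> exists <-- alternation
  position 7: exists -> forall <-- alternation
  position 8: forall -> exists <-- alternation
  position 9: exists -> forall <-- alternation
  position 10: forall -> exists <-- alternation
  position 11: exists -> exists
  position 12: exists -> forall <-- alternation
  position 13: forall -> exists <-- alternation
  position 14: exists -> forall <-- alternation
  position 15: forall -> exists <-- alternation
  position 16: exists -> forall <-- alternation
  position 17: forall -> forall
  position 18: forall -> forall
  position 19: forall -> exists <-- alternation
Total alternations = 13

13


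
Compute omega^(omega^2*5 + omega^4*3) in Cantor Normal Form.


omega^(omega^2*5 + omega^4*3):
In ordinal addition a term is absorbed by a following term of strictly larger exponent: 2 < 4, so omega^2*5 + omega^4*3 = omega^4*3.
omega raised to a CNF ordinal is a single CNF term: Result = omega^(omega^4*3)

omega^(omega^4*3)


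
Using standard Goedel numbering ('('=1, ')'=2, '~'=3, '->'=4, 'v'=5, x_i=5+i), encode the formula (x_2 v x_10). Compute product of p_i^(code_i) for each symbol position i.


Formula: (x_2 v x_10)
Symbol codes: [1, 7, 5, 15, 2]
Primes: [2, 3, 5, 7, 11]
p_1^1 = 2^1 = 2
p_2^7 = 3^7 = 2187
p_3^5 = 5^5 = 3125
p_4^15 = 7^15 = 4747561509943
p_5^2 = 11^2 = 121
Product = 7852080998073039131250

7852080998073039131250


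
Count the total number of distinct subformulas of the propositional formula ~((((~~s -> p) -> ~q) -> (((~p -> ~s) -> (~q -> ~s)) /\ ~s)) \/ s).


Formula: ~((((~~s -> p) -> ~q) -> (((~p -> ~s) -> (~q -> ~s)) /\ ~s)) \/ s)
Subformulas found:
  1. q
  2. s
  3. p
  4. ~p
  5. ~s
  6. ~q
  7. ~~s
  8. (~~s -> p)
  9. (~q -> ~s)
  10. (~p -> ~s)
  11. ((~~s -> p) -> ~q)
  12. ((~p -> ~s) -> (~q -> ~s))
  13. (((~p -> ~s) -> (~q -> ~s)) /\ ~s)
  14. (((~~s -> p) -> ~q) -> (((~p -> ~s) -> (~q -> ~s)) /\ ~s))
  15. ((((~~s -> p) -> ~q) -> (((~p -> ~s) -> (~q -> ~s)) /\ ~s)) \/ s)
  16. ~((((~~s -> p) -> ~q) -> (((~p -> ~s) -> (~q -> ~s)) /\ ~s)) \/ s)
Total distinct subformulas = 16

16


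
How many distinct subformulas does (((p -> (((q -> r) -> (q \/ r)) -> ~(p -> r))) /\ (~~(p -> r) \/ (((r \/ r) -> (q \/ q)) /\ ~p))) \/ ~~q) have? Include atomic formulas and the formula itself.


Formula: (((p -> (((q -> r) -> (q \/ r)) -> ~(p -> r))) /\ (~~(p -> r) \/ (((r \/ r) -> (q \/ q)) /\ ~p))) \/ ~~q)
Subformulas found:
  1. r
  2. q
  3. p
  4. ~p
  5. ~q
  6. ~~q
  7. (q \/ r)
  8. (r \/ r)
  9. (q -> r)
  10. (q \/ q)
  11. (p -> r)
  12. ~(p -> r)
  13. ~~(p -> r)
  14. ((r \/ r) -> (q \/ q))
  15. ((q -> r) -> (q \/ r))
  16. (((r \/ r) -> (q \/ q)) /\ ~p)
  17. (((q -> r) -> (q \/ r)) -> ~(p -> r))
  18. (p -> (((q -> r) -> (q \/ r)) -> ~(p -> r)))
  19. (~~(p -> r) \/ (((r \/ r) -> (q \/ q)) /\ ~p))
  20. ((p -> (((q -> r) -> (q \/ r)) -> ~(p -> r))) /\ (~~(p -> r) \/ (((r \/ r) -> (q \/ q)) /\ ~p)))
  21. (((p -> (((q -> r) -> (q \/ r)) -> ~(p -> r))) /\ (~~(p -> r) \/ (((r \/ r) -> (q \/ q)) /\ ~p))) \/ ~~q)
Total distinct subformulas = 21

21


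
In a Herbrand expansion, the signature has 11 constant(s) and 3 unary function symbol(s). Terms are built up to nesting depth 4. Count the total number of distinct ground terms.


Herbrand terms by depth:
Depth 0: 11 constants
Depth 1: 33 new terms (running total: 44)
Depth 2: 99 new terms (running total: 143)
Depth 3: 297 new terms (running total: 440)
Depth 4: 891 new terms (running total: 1331)
Total distinct ground terms = 1331

1331


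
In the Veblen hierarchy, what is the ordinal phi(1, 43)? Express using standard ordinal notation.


phi(1, 43):
phi(1, beta) = epsilon_beta (the beta-th epsilon number).
phi(1, 43) = epsilon_43

epsilon_43


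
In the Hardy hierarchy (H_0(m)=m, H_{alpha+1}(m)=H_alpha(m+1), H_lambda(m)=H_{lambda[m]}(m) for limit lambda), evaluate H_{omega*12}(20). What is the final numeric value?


H_{omega*12}(20):
For the Hardy hierarchy, H_{omega*k}(n) = 2^k * n.
2^12 = 4096.
4096 * 20 = 81920

81920


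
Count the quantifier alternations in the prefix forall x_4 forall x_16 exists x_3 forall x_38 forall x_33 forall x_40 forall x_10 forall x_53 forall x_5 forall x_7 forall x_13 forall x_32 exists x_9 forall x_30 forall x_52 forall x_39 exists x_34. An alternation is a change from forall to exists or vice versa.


Walk the prefix and count type changes:
  position 1: forall -> forall
  position 2: forall -> exists <-- alternation
  position 3: exists -> forall <-- alternation
  position 4: forall -> forall
  position 5: forall -> forall
  position 6: forall -> forall
  position 7: forall -> forall
  position 8: forall -> forall
  position 9: forall -> forall
  position 10: forall -> forall
  position 11: forall -> forall
  position 12: forall -> exists <-- alternation
  position 13: exists -> forall <-- alternation
  position 14: forall -> forall
  position 15: forall -> forall
  position 16: forall -> exists <-- alternation
Total alternations = 5

5


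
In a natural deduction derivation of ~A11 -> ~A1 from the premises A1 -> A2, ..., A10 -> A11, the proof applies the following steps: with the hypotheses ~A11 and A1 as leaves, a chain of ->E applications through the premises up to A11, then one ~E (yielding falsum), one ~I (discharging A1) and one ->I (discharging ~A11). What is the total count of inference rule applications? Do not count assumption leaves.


From hypothesis A1, 10 ->E steps along the 10 premises yield A11.
~E with hypothesis ~A11 gives falsum (1 node); ~I discharging A1 gives ~A1 (1 node); ->I discharging ~A11 gives the goal (1 node).
Total = 10 + 3 = 13 inference nodes.

13


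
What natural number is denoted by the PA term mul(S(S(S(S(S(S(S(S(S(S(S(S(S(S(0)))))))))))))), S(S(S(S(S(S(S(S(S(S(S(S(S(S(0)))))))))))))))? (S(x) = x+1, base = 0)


mul(S^14(0), S^14(0)):
S^14(0) = 14
S^14(0) = 14
14 * 14 = 196

196


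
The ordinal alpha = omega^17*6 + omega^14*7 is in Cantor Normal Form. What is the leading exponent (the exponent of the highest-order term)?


CNF: omega^17*6 + omega^14*7
The leading term is omega^17*6, which has exponent 17.

17


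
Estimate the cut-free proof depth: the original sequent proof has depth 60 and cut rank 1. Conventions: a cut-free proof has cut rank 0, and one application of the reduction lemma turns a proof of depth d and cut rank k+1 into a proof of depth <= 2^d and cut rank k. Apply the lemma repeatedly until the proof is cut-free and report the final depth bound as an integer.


Each rank reduction sends depth d to at most 2^d; cut rank r needs r reductions.
2_0(60) = 60
2_1(60) = 2^60 = 1152921504606846976
Cut-free depth bound = 1152921504606846976

1152921504606846976


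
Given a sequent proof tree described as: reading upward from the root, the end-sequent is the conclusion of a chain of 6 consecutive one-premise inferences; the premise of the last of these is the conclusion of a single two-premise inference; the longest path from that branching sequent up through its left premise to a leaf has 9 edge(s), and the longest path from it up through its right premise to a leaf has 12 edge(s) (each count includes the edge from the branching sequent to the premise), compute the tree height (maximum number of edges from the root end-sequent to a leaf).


Longest path through the left premise: 9 edges (measured from the branching sequent)
Longest path through the right premise: 12 edges
Height of the subtree rooted at the branching sequent: max(9, 12) = 12
The branching sequent sits 6 edges above the root (the chain of one-premise inferences), so height = 12 + 6 = 18

18


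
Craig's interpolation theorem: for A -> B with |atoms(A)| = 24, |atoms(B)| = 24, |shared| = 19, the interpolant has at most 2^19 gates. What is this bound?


Shared atoms = 19
Craig interpolant size bound = 2^19
= 524288

524288


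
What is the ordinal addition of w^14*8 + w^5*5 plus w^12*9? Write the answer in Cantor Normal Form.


Ordinal addition (w^14*8 + w^5*5) + w^12*9:
alpha's leading term has exponent 14 > beta's exponent 12, so it survives.
alpha's tail term has exponent 5 < beta's exponent 12, so it is absorbed by beta.
In ordinal addition, any term followed by a strictly larger-exponent term is absorbed.
Result = w^14*8 + w^12*9

w^14*8 + w^12*9


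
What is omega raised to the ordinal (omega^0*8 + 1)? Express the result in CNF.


omega^(omega^0*8 + 1):
omega^0 = 1, so the exponent is 8 + 1 = 9 (finite ordinal addition).
Result = omega^9, already a single CNF term.

omega^9


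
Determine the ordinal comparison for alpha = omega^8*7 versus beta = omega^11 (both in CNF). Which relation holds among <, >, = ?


Compare term by term from highest exponent:
alpha = omega^8*7
beta = omega^11
Term 1: alpha has omega^8*7, beta has omega^11*1
Result: alpha < beta

alpha < beta


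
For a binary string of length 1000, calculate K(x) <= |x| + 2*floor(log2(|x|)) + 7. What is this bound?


floor(log2(1000)) = 9
2 * 9 = 18
K(x) <= 1000 + 18 + 7 = 1025

1025


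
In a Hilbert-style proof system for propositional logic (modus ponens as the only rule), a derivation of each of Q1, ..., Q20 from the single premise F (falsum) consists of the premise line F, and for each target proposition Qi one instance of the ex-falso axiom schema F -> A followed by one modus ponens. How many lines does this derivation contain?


Ex falso, line by line:
- 1 premise line (F)
- 20 targets, each needing 1 axiom instance (F -> Qi) + 1 MP = 2 lines: 2 * 20 = 40
Total = 1 + 40 = 41 lines.

41


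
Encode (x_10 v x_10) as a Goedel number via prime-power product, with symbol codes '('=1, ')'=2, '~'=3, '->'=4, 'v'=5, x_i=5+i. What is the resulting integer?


Formula: (x_10 v x_10)
Symbol codes: [1, 15, 5, 15, 2]
Primes: [2, 3, 5, 7, 11]
p_1^1 = 2^1 = 2
p_2^15 = 3^15 = 14348907
p_3^5 = 5^5 = 3125
p_4^15 = 7^15 = 4747561509943
p_5^2 = 11^2 = 121
Product = 51517503428357209740131250

51517503428357209740131250


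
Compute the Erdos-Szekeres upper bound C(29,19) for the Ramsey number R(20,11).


R(20,11) <= C(20+11-2, 20-1) = C(29, 19)
C(29, 19) = 29! / (19! * 10!)
= 20030010

20030010


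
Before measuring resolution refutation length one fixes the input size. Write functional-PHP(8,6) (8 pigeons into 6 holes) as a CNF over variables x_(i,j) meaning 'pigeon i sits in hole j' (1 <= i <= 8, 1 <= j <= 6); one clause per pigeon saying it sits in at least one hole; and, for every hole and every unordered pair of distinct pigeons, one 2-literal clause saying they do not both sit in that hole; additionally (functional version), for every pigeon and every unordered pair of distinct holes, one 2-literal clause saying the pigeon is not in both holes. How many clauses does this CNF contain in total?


functional-PHP(8,6): 8 pigeons, 6 holes, 8*6 = 48 variables.
- pigeon clauses: one per pigeon -> 8 clauses
- hole clauses: 6 holes * C(8,2) = 6 * 28 -> 168 clauses
- functional clauses: 8 pigeons * C(6,2) = 8 * 15 -> 120 clauses
Total clauses = 8 + 168 + 120 = 296

296


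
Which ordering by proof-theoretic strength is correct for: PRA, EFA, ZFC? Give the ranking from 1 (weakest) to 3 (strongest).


Ordering by consistency strength:
1. EFA
2. PRA
3. ZFC


PRA=2, EFA=1, ZFC=3


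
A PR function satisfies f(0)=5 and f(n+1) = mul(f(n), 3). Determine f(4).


f(0) = 5
f(1) = mul(f(0), 3) = mul(5, 3) = 15
f(2) = mul(f(1), 3) = mul(15, 3) = 45
f(3) = mul(f(2), 3) = mul(45, 3) = 135
f(4) = mul(f(3), 3) = mul(135, 3) = 405


405


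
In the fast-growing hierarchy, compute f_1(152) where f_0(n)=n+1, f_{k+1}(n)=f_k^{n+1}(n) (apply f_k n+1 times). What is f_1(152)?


f_1(152) = f_0^153(152)
f_0 adds 1 each time, applied 153 times.
f_1(152) = 152 + 153 = 305

305


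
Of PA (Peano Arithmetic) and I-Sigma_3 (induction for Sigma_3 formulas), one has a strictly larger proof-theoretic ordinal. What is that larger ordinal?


Proof-theoretic ordinal of PA (Peano Arithmetic): epsilon_0
Proof-theoretic ordinal of I-Sigma_3 (induction for Sigma_3 formulas): omega^(omega^(omega^omega))
Comparing: omega^(omega^(omega^omega)) < epsilon_0.
The larger ordinal is epsilon_0 (from PA (Peano Arithmetic)).

epsilon_0


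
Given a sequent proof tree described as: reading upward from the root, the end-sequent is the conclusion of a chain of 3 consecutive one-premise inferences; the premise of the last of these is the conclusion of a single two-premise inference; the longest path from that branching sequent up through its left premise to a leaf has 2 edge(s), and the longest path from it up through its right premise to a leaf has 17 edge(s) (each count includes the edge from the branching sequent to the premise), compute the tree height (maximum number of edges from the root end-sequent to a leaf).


Longest path through the left premise: 2 edges (measured from the branching sequent)
Longest path through the right premise: 17 edges
Height of the subtree rooted at the branching sequent: max(2, 17) = 17
The branching sequent sits 3 edges above the root (the chain of one-premise inferences), so height = 17 + 3 = 20

20


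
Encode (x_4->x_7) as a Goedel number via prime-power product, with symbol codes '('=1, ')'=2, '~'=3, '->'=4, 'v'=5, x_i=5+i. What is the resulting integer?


Formula: (x_4->x_7)
Symbol codes: [1, 9, 4, 12, 2]
Primes: [2, 3, 5, 7, 11]
p_1^1 = 2^1 = 2
p_2^9 = 3^9 = 19683
p_3^4 = 5^4 = 625
p_4^12 = 7^12 = 13841287201
p_5^2 = 11^2 = 121
Product = 41206255966564053750

41206255966564053750


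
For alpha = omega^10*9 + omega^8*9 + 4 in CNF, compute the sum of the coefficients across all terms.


CNF: omega^10*9 + omega^8*9 + 4
Coefficients: 9 + 9 + 4 = 22

22


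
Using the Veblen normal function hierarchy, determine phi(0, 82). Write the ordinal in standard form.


phi(0, 82):
phi(0, beta) = omega^beta by definition.
phi(0, 82) = omega^82

omega^82


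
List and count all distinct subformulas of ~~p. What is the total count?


Formula: ~~p
Subformulas found:
  1. p
  2. ~p
  3. ~~p
Total distinct subformulas = 3

3


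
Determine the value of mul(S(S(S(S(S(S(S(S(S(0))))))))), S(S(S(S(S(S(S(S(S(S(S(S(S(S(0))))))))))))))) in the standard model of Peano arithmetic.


mul(S^9(0), S^14(0)):
S^9(0) = 9
S^14(0) = 14
9 * 14 = 126

126


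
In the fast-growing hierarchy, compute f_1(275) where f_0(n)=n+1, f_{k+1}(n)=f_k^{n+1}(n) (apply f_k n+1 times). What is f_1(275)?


f_1(275) = f_0^276(275)
f_0 adds 1 each time, applied 276 times.
f_1(275) = 275 + 276 = 551

551


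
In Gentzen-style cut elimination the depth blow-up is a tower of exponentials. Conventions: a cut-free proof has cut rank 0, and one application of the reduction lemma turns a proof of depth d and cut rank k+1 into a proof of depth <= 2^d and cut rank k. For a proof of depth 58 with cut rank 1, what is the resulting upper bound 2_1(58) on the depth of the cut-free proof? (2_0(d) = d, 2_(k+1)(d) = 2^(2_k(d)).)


Each rank reduction sends depth d to at most 2^d; cut rank r needs r reductions.
2_0(58) = 58
2_1(58) = 2^58 = 288230376151711744
Cut-free depth bound = 288230376151711744

288230376151711744


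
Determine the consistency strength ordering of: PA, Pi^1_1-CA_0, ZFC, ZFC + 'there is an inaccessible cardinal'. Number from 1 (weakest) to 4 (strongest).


Ordering by consistency strength:
1. PA
2. Pi^1_1-CA_0
3. ZFC
4. ZFC + 'there is an inaccessible cardinal'


PA=1, Pi^1_1-CA_0=2, ZFC=3, ZFC + 'there is an inaccessible cardinal'=4


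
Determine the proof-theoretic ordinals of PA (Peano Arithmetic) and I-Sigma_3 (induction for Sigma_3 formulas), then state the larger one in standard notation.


Proof-theoretic ordinal of PA (Peano Arithmetic): epsilon_0
Proof-theoretic ordinal of I-Sigma_3 (induction for Sigma_3 formulas): omega^(omega^(omega^omega))
Comparing: omega^(omega^(omega^omega)) < epsilon_0.
The larger ordinal is epsilon_0 (from PA (Peano Arithmetic)).

epsilon_0


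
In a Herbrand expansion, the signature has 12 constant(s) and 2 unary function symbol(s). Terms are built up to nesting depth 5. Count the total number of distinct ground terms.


Herbrand terms by depth:
Depth 0: 12 constants
Depth 1: 24 new terms (running total: 36)
Depth 2: 48 new terms (running total: 84)
Depth 3: 96 new terms (running total: 180)
Depth 4: 192 new terms (running total: 372)
Depth 5: 384 new terms (running total: 756)
Total distinct ground terms = 756

756


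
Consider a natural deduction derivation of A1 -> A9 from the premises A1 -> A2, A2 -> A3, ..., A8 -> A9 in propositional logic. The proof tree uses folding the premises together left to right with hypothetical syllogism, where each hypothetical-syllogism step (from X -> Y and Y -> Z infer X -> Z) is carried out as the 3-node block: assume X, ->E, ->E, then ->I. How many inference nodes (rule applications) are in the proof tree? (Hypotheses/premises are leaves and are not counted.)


There are 8 premises in the chain. The first HS step combines premises 1 and 2; each further premise needs one more HS step.
So 8 premises require 8 - 1 = 7 hypothetical-syllogism steps.
Each HS step uses 3 inference nodes (->E, ->E, ->I).
7 * 3 = 21 total inference nodes.

21


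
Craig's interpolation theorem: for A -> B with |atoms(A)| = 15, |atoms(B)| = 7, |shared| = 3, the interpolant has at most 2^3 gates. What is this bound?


Shared atoms = 3
Craig interpolant size bound = 2^3
= 8

8


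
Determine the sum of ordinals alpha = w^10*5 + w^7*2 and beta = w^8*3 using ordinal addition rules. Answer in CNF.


Ordinal addition (w^10*5 + w^7*2) + w^8*3:
alpha's leading term has exponent 10 > beta's exponent 8, so it survives.
alpha's tail term has exponent 7 < beta's exponent 8, so it is absorbed by beta.
In ordinal addition, any term followed by a strictly larger-exponent term is absorbed.
Result = w^10*5 + w^8*3

w^10*5 + w^8*3


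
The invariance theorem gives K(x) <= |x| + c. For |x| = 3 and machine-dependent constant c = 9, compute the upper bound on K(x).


K(x) <= |x| + c = 3 + 9 = 12

12


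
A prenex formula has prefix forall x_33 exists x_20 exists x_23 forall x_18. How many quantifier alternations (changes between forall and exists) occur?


Walk the prefix and count type changes:
  position 1: forall -> exists <-- alternation
  position 2: exists -> exists
  position 3: exists -> forall <-- alternation
Total alternations = 2

2


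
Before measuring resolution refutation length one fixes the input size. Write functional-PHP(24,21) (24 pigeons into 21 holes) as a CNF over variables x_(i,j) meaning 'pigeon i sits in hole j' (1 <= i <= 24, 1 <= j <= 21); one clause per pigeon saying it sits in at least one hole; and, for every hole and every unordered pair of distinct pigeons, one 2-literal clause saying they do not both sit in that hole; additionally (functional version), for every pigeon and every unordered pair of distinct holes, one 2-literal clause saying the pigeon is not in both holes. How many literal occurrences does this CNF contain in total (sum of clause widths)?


functional-PHP(24,21): 24 pigeons, 21 holes, 24*21 = 504 variables.
- pigeon clauses: one per pigeon -> 24 clauses of width 21 -> 504 literals
- hole clauses: 21 holes * C(24,2) = 21 * 276 -> 5796 clauses of width 2 -> 11592 literals
- functional clauses: 24 pigeons * C(21,2) = 24 * 210 -> 5040 clauses of width 2 -> 10080 literals
Total literal occurrences = 504 + 11592 + 10080 = 22176

22176


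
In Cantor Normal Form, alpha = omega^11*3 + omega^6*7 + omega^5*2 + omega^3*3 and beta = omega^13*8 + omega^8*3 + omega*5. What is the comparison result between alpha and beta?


Compare term by term from highest exponent:
alpha = omega^11*3 + omega^6*7 + omega^5*2 + omega^3*3
beta = omega^13*8 + omega^8*3 + omega*5
Term 1: alpha has omega^11*3, beta has omega^13*8
Term 2: alpha has omega^6*7, beta has omega^8*3
Term 3: alpha has omega^5*2, beta has omega^1*5
Term 4: alpha has omega^3*3, beta has omega^0*0
Result: alpha < beta

alpha < beta


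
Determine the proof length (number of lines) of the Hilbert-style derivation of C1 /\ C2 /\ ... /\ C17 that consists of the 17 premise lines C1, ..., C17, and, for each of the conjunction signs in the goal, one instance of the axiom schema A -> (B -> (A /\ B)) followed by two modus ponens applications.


Conjoining 17 premises:
- 17 premise lines
- the goal has 16 conjunction signs; each costs 1 axiom instance + 2 MP = 3 lines: 3 * 16 = 48
Total = 17 + 48 = 65 lines.

65


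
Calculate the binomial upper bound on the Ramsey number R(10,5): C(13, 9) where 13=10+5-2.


R(10,5) <= C(10+5-2, 10-1) = C(13, 9)
C(13, 9) = 13! / (9! * 4!)
= 715

715


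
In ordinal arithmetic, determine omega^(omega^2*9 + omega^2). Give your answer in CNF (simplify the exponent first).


omega^(omega^2*9 + omega^2):
Both terms of the exponent have the same exponent 2, so they merge: omega^2*9 + omega^2 = omega^2*(9+1) = omega^2*10.
omega raised to a CNF ordinal is a single CNF term: Result = omega^(omega^2*10)

omega^(omega^2*10)


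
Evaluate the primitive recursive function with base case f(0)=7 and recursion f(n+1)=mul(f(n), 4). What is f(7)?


f(0) = 7
f(1) = mul(f(0), 4) = mul(7, 4) = 28
f(2) = mul(f(1), 4) = mul(28, 4) = 112
f(3) = mul(f(2), 4) = mul(112, 4) = 448
f(4) = mul(f(3), 4) = mul(448, 4) = 1792
f(5) = mul(f(4), 4) = mul(1792, 4) = 7168
f(6) = mul(f(5), 4) = mul(7168, 4) = 28672
f(7) = mul(f(6), 4) = mul(28672, 4) = 114688


114688


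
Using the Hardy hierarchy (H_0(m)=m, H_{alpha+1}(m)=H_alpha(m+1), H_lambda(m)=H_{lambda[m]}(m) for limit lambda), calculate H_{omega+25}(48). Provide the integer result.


H_{omega+25}(48):
Unwind the 25 successor steps: H_{omega+25}(48) = H_omega(48+25) = H_omega(73).
H_omega(m) = H_m(m) = m + m = 2m.
Result = 2 * 73 = 146

146


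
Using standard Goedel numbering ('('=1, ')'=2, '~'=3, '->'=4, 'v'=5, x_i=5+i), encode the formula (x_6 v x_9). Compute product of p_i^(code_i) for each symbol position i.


Formula: (x_6 v x_9)
Symbol codes: [1, 11, 5, 14, 2]
Primes: [2, 3, 5, 7, 11]
p_1^1 = 2^1 = 2
p_2^11 = 3^11 = 177147
p_3^5 = 5^5 = 3125
p_4^14 = 7^14 = 678223072849
p_5^2 = 11^2 = 121
Product = 90859794406273738518750

90859794406273738518750


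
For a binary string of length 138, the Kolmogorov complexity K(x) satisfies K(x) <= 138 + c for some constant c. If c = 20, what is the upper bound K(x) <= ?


K(x) <= |x| + c = 138 + 20 = 158

158


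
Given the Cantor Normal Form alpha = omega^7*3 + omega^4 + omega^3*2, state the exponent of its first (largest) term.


CNF: omega^7*3 + omega^4 + omega^3*2
The leading term is omega^7*3, which has exponent 7.

7


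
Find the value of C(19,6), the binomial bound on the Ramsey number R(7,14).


R(7,14) <= C(7+14-2, 7-1) = C(19, 6)
C(19, 6) = 19! / (6! * 13!)
= 27132

27132


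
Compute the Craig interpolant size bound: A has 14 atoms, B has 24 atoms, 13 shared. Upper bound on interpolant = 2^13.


Shared atoms = 13
Craig interpolant size bound = 2^13
= 8192

8192


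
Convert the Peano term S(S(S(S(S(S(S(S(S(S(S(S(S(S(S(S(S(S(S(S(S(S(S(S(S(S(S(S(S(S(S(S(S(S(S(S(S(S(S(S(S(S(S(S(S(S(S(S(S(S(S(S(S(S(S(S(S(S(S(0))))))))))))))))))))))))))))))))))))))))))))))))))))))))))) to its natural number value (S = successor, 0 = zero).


Counting successors applied to 0:
59 applications of S to 0 = 59

59


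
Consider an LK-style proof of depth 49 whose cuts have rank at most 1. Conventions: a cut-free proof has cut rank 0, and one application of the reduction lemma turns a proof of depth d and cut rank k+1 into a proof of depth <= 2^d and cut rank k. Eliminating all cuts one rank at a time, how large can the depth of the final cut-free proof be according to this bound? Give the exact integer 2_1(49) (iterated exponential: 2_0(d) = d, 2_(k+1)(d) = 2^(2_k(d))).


Each rank reduction sends depth d to at most 2^d; cut rank r needs r reductions.
2_0(49) = 49
2_1(49) = 2^49 = 562949953421312
Cut-free depth bound = 562949953421312

562949953421312


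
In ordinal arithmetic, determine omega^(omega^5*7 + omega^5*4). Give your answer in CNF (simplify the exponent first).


omega^(omega^5*7 + omega^5*4):
Both terms of the exponent have the same exponent 5, so they merge: omega^5*7 + omega^5*4 = omega^5*(7+4) = omega^5*11.
omega raised to a CNF ordinal is a single CNF term: Result = omega^(omega^5*11)

omega^(omega^5*11)


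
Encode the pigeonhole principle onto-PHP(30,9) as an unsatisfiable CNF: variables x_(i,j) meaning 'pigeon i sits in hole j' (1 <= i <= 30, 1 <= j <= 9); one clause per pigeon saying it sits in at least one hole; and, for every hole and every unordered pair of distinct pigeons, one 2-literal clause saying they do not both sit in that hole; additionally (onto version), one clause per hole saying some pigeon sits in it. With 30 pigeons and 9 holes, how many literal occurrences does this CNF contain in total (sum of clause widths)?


onto-PHP(30,9): 30 pigeons, 9 holes, 30*9 = 270 variables.
- pigeon clauses: one per pigeon -> 30 clauses of width 9 -> 270 literals
- hole clauses: 9 holes * C(30,2) = 9 * 435 -> 3915 clauses of width 2 -> 7830 literals
- onto clauses: one per hole -> 9 clauses of width 30 -> 270 literals
Total literal occurrences = 270 + 7830 + 270 = 8370

8370


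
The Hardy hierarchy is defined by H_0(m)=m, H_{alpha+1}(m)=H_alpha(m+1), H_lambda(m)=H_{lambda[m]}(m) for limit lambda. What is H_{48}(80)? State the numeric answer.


H_48(80):
For finite ordinals k, H_k(n) = n + k (each successor step adds 1).
H_48(80) = 80 + 48 = 128

128


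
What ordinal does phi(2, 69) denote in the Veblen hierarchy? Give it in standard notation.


phi(2, 69):
phi(2, beta) = zeta_beta (the beta-th zeta number, fixed point of epsilon).
phi(2, 69) = zeta_69

zeta_69


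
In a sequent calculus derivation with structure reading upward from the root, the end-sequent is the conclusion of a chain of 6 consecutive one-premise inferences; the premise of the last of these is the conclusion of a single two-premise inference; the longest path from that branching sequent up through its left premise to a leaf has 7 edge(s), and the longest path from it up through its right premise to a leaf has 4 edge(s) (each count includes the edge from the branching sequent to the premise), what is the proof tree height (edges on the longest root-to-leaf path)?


Longest path through the left premise: 7 edges (measured from the branching sequent)
Longest path through the right premise: 4 edges
Height of the subtree rooted at the branching sequent: max(7, 4) = 7
The branching sequent sits 6 edges above the root (the chain of one-premise inferences), so height = 7 + 6 = 13

13


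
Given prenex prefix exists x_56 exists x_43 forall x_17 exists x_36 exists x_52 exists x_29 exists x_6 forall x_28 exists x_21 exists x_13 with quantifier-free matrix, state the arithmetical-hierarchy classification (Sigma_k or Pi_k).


Leading quantifier is exists, so the class is Sigma.
Number of quantifier blocks = alternations + 1 = 4 + 1 = 5.
Classification: Sigma_5

Sigma_5


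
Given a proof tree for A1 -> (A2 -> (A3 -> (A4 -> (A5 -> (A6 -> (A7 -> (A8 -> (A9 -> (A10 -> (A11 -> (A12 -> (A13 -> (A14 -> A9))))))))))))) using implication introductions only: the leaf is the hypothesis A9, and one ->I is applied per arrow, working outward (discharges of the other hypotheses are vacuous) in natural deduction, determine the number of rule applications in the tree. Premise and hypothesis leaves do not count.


The formula has 14 arrows (->); its innermost consequent A9 is one of the antecedents,
so the proof starts from the hypothesis leaf A9 (not a rule application) and closes one arrow per ->I.
Building A1 -> (A2 -> (A3 -> (A4 -> (A5 -> (A6 -> (A7 -> (A8 -> (A9 -> (A10 -> (A11 -> (A12 -> (A13 -> (A14 -> A9))))))))))))) therefore takes 14 nested implication introductions.
Total inference nodes = 14

14


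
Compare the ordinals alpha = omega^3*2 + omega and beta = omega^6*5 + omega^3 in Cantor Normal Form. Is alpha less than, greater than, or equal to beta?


Compare term by term from highest exponent:
alpha = omega^3*2 + omega
beta = omega^6*5 + omega^3
Term 1: alpha has omega^3*2, beta has omega^6*5
Term 2: alpha has omega^1*1, beta has omega^3*1
Result: alpha < beta

alpha < beta


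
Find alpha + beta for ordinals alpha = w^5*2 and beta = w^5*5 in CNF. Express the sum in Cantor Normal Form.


Ordinal addition w^5*2 + w^5*5:
Both terms have the same exponent 5.
w^e*c + w^e*d = w^e*(c+d).
Result = w^5*(2+5) = w^5*7

w^5*7


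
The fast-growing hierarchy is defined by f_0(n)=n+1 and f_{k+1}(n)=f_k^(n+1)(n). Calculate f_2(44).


f_2(44) = f_1^45(44)
f_1(m) = 2m + 1.
Iterating: f_1^k(n) = 2^k*(n+1) - 1.
f_2(44) = 2^45*(44+1) - 1 = 35184372088832*45 - 1 = 1583296743997439

1583296743997439


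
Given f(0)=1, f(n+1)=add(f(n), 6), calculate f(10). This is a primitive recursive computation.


f(0) = 1
f(1) = add(f(0), 6) = add(1, 6) = 7
f(2) = add(f(1), 6) = add(7, 6) = 13
f(3) = add(f(2), 6) = add(13, 6) = 19
f(4) = add(f(3), 6) = add(19, 6) = 25
f(5) = add(f(4), 6) = add(25, 6) = 31
f(6) = add(f(5), 6) = add(31, 6) = 37
f(7) = add(f(6), 6) = add(37, 6) = 43
f(8) = add(f(7), 6) = add(43, 6) = 49
f(9) = add(f(8), 6) = add(49, 6) = 55
f(10) = add(f(9), 6) = add(55, 6) = 61


61


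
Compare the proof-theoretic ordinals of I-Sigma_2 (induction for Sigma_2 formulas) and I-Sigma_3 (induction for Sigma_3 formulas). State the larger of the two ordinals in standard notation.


Proof-theoretic ordinal of I-Sigma_2 (induction for Sigma_2 formulas): omega^(omega^omega)
Proof-theoretic ordinal of I-Sigma_3 (induction for Sigma_3 formulas): omega^(omega^(omega^omega))
Comparing: omega^(omega^omega) < omega^(omega^(omega^omega)).
The larger ordinal is omega^(omega^(omega^omega)) (from I-Sigma_3 (induction for Sigma_3 formulas)).

omega^(omega^(omega^omega))


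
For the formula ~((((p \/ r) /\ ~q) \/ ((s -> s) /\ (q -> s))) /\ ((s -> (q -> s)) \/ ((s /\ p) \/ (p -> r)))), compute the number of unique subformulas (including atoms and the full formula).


Formula: ~((((p \/ r) /\ ~q) \/ ((s -> s) /\ (q -> s))) /\ ((s -> (q -> s)) \/ ((s /\ p) \/ (p -> r))))
Subformulas found:
  1. r
  2. q
  3. s
  4. p
  5. ~q
  6. (s /\ p)
  7. (q -> s)
  8. (p -> r)
  9. (p \/ r)
  10. (s -> s)
  11. (s -> (q -> s))
  12. ((p \/ r) /\ ~q)
  13. ((s /\ p) \/ (p -> r))
  14. ((s -> s) /\ (q -> s))
  15. ((s -> (q -> s)) \/ ((s /\ p) \/ (p -> r)))
  16. (((p \/ r) /\ ~q) \/ ((s -> s) /\ (q -> s)))
  17. ((((p \/ r) /\ ~q) \/ ((s -> s) /\ (q -> s))) /\ ((s -> (q -> s)) \/ ((s /\ p) \/ (p -> r))))
  18. ~((((p \/ r) /\ ~q) \/ ((s -> s) /\ (q -> s))) /\ ((s -> (q -> s)) \/ ((s /\ p) \/ (p -> r))))
Total distinct subformulas = 18

18


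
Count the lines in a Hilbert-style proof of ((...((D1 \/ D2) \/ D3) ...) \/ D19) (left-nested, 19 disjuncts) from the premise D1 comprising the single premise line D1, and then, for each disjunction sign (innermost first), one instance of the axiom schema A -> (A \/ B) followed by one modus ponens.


Building the left-nested 19-ary disjunction from D1:
- 1 premise line (D1)
- 19 disjuncts means 18 disjunction signs; each needs 1 axiom instance + 1 MP = 2 lines: 2 * 18 = 36
Total = 1 + 36 = 37 lines.

37


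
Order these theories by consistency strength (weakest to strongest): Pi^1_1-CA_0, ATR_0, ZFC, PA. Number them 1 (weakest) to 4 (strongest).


Ordering by consistency strength:
1. PA
2. ATR_0
3. Pi^1_1-CA_0
4. ZFC


Pi^1_1-CA_0=3, ATR_0=2, ZFC=4, PA=1


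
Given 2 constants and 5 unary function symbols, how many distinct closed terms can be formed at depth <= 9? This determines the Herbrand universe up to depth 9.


Herbrand terms by depth:
Depth 0: 2 constants
Depth 1: 10 new terms (running total: 12)
Depth 2: 50 new terms (running total: 62)
Depth 3: 250 new terms (running total: 312)
Depth 4: 1250 new terms (running total: 1562)
Depth 5: 6250 new terms (running total: 7812)
Depth 6: 31250 new terms (running total: 39062)
Depth 7: 156250 new terms (running total: 195312)
Depth 8: 781250 new terms (running total: 976562)
Depth 9: 3906250 new terms (running total: 4882812)
Total distinct ground terms = 4882812

4882812


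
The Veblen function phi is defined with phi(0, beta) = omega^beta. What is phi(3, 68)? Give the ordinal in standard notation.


phi(3, 68):
phi(3, beta) = eta_beta (the beta-th eta number, fixed point of zeta).
phi(3, 68) = eta_68

eta_68


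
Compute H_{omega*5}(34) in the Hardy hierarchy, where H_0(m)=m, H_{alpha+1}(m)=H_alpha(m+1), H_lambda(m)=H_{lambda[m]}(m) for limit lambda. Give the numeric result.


H_{omega*5}(34):
For the Hardy hierarchy, H_{omega*k}(n) = 2^k * n.
2^5 = 32.
32 * 34 = 1088

1088


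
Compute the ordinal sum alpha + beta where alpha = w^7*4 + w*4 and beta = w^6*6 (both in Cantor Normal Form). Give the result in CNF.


Ordinal addition (w^7*4 + w*4) + w^6*6:
alpha's leading term has exponent 7 > beta's exponent 6, so it survives.
alpha's tail term has exponent 1 < beta's exponent 6, so it is absorbed by beta.
In ordinal addition, any term followed by a strictly larger-exponent term is absorbed.
Result = w^7*4 + w^6*6

w^7*4 + w^6*6


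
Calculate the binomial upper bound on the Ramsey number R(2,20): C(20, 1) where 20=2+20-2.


R(2,20) <= C(2+20-2, 2-1) = C(20, 1)
C(20, 1) = 20! / (1! * 19!)
= 20

20


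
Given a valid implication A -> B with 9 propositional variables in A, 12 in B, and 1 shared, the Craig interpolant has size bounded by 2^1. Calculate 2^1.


Shared atoms = 1
Craig interpolant size bound = 2^1
= 2

2


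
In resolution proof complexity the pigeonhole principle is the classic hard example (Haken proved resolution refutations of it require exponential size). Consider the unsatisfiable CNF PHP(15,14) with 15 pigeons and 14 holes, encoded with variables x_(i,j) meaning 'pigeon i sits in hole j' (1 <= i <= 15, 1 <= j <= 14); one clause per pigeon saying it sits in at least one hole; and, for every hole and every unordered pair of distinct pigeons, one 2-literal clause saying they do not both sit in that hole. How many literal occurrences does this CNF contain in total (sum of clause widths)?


PHP(15,14): 15 pigeons, 14 holes, 15*14 = 210 variables.
- pigeon clauses: one per pigeon -> 15 clauses of width 14 -> 210 literals
- hole clauses: 14 holes * C(15,2) = 14 * 105 -> 1470 clauses of width 2 -> 2940 literals
Total literal occurrences = 210 + 2940 = 3150

3150


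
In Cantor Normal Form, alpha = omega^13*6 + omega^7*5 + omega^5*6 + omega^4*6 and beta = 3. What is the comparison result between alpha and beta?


Compare term by term from highest exponent:
alpha = omega^13*6 + omega^7*5 + omega^5*6 + omega^4*6
beta = 3
Term 1: alpha has omega^13*6, beta has omega^0*3
Term 2: alpha has omega^7*5, beta has omega^0*0
Term 3: alpha has omega^5*6, beta has omega^0*0
Term 4: alpha has omega^4*6, beta has omega^0*0
Result: alpha > beta

alpha > beta


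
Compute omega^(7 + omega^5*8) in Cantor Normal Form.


omega^(7 + omega^5*8):
In ordinal addition a term is absorbed by a following term of strictly larger exponent: 0 < 5, so 7 + omega^5*8 = omega^5*8.
omega raised to a CNF ordinal is a single CNF term: Result = omega^(omega^5*8)

omega^(omega^5*8)


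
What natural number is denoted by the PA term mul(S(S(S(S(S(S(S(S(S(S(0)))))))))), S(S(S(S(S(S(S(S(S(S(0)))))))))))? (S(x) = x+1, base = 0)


mul(S^10(0), S^10(0)):
S^10(0) = 10
S^10(0) = 10
10 * 10 = 100

100


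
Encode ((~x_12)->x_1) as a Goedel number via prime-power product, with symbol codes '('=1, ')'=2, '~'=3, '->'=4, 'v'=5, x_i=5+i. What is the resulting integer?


Formula: ((~x_12)->x_1)
Symbol codes: [1, 1, 3, 17, 2, 4, 6, 2]
Primes: [2, 3, 5, 7, 11, 13, 17, 19]
p_1^1 = 2^1 = 2
p_2^1 = 3^1 = 3
p_3^3 = 5^3 = 125
p_4^17 = 7^17 = 232630513987207
p_5^2 = 11^2 = 121
p_6^4 = 13^4 = 28561
p_7^6 = 17^6 = 24137569
p_8^2 = 19^2 = 361
Product = 5253968363223001083356815447577250

5253968363223001083356815447577250


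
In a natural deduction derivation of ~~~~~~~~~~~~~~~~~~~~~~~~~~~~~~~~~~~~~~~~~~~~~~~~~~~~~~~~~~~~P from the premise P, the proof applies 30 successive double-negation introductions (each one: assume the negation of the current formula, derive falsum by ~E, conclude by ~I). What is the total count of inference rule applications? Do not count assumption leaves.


Each double-negation introduction (from C infer ~~C) uses 2 inference nodes: one ~E (C and ~C give falsum) and one ~I (discharge ~C).
30 double negations = 30 * 2 = 60 inference nodes.

60
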